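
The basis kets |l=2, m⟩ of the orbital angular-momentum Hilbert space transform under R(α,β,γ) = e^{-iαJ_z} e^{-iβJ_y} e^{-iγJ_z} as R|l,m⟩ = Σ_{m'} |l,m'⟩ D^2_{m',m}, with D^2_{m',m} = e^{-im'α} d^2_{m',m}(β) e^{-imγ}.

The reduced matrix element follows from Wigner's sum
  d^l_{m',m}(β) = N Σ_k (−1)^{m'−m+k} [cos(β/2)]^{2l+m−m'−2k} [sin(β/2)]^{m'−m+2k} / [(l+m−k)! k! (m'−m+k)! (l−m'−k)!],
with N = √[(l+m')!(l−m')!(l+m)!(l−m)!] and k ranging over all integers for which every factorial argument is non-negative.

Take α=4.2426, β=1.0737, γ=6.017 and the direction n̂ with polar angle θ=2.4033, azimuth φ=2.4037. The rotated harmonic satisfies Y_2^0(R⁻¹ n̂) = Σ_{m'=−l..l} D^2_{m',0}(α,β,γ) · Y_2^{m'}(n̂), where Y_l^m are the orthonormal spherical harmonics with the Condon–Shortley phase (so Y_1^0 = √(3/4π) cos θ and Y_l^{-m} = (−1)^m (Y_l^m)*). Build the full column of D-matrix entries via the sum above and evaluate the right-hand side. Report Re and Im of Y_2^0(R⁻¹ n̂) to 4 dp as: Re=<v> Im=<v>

Need the full column D^2_{m',0} for m'=−2..2 at α=4.2426, β=1.0737, γ=6.017.
cos(β/2)=0.859324, sin(β/2)=0.511432
d^2_{-2,0}: single k=2 term ⇒ +0.473113;  D = -0.279197+0.381948i
d^2_{-1,0}: k∈[1..2] ⇒ +0.794939 -0.281576 = +0.513364;  D = -0.232399-0.457748i
d^2_{0,0}: k∈[0..2] ⇒ +0.545290 -0.772590 +0.068415 = -0.158885;  D = -0.158885+0.000000i
d^2_{1,0}: k∈[0..1] ⇒ -0.794939 +0.281576 = -0.513364;  D = +0.232399-0.457748i
d^2_{2,0}: single k=0 term ⇒ +0.473113;  D = -0.279197-0.381948i
Y_2^{m'}(θ=2.4033,φ=2.4037) and Σ D·Y over m':
  (-0.2792+0.3819i)·(+0.0166+0.1742i)  (-0.2324-0.4577i)·(+0.2845+0.2587i)  (-0.1589+0.0000i)·(+0.2022+0.0000i)  (+0.2324-0.4577i)·(-0.2845+0.2587i)  (-0.2792-0.3819i)·(+0.0166-0.1742i)
Y_2^0(R⁻¹ n̂) = -0.069856-0.000000i

Re=-0.0699 Im=0.0000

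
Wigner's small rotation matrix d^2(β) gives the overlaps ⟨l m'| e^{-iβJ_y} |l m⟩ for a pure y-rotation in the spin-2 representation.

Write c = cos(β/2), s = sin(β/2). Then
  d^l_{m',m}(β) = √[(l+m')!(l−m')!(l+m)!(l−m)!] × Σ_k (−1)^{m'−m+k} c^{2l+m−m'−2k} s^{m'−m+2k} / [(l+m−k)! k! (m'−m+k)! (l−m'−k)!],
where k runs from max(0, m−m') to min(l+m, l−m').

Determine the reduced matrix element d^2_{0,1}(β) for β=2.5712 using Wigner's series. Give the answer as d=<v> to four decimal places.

d=-0.5566

d^2_{0,1}(β=2.5712) via Wigner's sum:
With c≡cos(β/2)=0.281346 and s≡sin(β/2)=0.959606, N=[2·2·6·1]^{1/2}=4.898979
k∈{1,2} keeps every argument non-negative
  k=1: (−1)^0·4.8990/(2)·0.2813^3·0.9596^1 = +0.052347
  k=2: (−1)^1·4.8990/(2)·0.2813^1·0.9596^3 = -0.608970
d^2_{0,1}(2.5712) = +0.052347 -0.608970 = -0.556623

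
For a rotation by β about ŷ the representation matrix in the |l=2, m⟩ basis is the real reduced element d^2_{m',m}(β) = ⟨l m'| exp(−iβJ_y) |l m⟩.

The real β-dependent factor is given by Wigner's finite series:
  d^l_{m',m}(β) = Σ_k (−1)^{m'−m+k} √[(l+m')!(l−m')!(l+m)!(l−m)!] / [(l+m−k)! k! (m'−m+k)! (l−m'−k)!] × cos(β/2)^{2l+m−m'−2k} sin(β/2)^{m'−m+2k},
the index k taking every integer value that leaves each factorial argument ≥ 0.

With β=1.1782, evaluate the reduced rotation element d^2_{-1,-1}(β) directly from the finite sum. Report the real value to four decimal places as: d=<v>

d=-0.1623

d^2_{-1,-1}(β=1.1782) via Wigner's sum:
With c≡cos(β/2)=0.831441 and s≡sin(β/2)=0.555613, N=[1·6·1·6]^{1/2}=6.000000
k: max(0,(-1)−(-1))=0 … min(2+(-1),2−(-1))=1
  k=0: (−1)^0·6.0000/(6)·0.8314^4·0.5556^0 = +0.477888
  k=1: (−1)^1·6.0000/(2)·0.8314^2·0.5556^2 = -0.640220
d^2_{-1,-1}(1.1782) = +0.477888 -0.640220 = -0.162332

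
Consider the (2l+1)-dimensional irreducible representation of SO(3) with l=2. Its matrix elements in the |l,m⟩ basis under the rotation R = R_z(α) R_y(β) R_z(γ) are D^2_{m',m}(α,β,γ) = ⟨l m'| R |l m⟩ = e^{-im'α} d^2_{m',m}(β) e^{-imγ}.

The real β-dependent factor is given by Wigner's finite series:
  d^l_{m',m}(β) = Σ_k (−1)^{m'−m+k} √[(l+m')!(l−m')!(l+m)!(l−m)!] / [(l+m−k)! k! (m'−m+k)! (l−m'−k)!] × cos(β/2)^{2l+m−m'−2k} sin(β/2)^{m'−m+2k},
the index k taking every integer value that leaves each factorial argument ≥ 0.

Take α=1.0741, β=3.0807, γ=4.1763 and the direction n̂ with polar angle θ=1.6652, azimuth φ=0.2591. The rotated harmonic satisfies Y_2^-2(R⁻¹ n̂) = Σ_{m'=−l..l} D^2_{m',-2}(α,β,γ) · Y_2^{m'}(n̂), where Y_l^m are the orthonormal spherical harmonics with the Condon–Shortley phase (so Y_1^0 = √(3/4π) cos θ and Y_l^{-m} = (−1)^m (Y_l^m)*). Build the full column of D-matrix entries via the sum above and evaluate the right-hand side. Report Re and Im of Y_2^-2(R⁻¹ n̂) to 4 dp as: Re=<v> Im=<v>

Need the full column D^2_{m',-2} for m'=−2..2 at α=1.0741, β=3.0807, γ=4.1763.
cos(β/2)=0.030442, sin(β/2)=0.999537
d^2_{-2,-2}: single k=0 term ⇒ +0.000001;  D = -0.000000-0.000001i
d^2_{-1,-2}: single k=0 term ⇒ -0.000056;  D = +0.000056+0.000000i
d^2_{0,-2}: single k=0 term ⇒ +0.002268;  D = -0.001085+0.001992i
d^2_{1,-2}: single k=0 term ⇒ -0.060799;  D = -0.033089-0.051006i
d^2_{2,-2}: single k=0 term ⇒ +0.998147;  D = +0.995051-0.078558i
Y_2^{m'}(θ=1.6652,φ=0.2591) and Σ D·Y over m':
  (-0.0000-0.0000i)·(+0.3326-0.1896i)  (+0.0001+0.0000i)·(-0.0701+0.0186i)  (-0.0011+0.0020i)·(-0.3070+0.0000i)  (-0.0331-0.0510i)·(+0.0701+0.0186i)  (+0.9951-0.0786i)·(+0.3326+0.1896i)
Y_2^-2(R⁻¹ n̂) = +0.344788+0.157763i

Re=0.3448 Im=0.1578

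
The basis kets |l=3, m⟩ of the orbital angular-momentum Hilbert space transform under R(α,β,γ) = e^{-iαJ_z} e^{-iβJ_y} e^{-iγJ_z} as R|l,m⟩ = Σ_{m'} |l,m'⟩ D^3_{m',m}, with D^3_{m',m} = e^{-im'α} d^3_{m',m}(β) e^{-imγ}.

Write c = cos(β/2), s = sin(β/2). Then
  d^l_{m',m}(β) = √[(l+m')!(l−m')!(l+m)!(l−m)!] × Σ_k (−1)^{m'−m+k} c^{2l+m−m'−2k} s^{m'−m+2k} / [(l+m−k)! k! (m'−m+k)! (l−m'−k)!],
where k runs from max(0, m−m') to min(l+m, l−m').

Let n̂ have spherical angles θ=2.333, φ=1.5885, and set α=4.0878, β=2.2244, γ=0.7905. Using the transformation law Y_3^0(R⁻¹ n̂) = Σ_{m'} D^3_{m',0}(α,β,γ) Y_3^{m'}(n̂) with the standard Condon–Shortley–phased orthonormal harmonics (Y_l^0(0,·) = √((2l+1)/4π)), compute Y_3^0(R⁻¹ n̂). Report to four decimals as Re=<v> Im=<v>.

Re=0.0446 Im=0.0000

Need the full column D^3_{m',0} for m'=−3..3 at α=4.0878, β=2.2244, γ=0.7905.
cos(β/2)=0.442690, sin(β/2)=0.896675
d^3_{-3,0}: single k=3 term ⇒ +0.279717;  D = +0.266977-0.083455i
d^3_{-2,0}: k∈[2..3] ⇒ +0.169133 -0.693904 = -0.524771;  D = +0.165881-0.497864i
d^3_{-1,0}: k∈[1..3] ⇒ +0.052811 -0.650003 +0.888925 = +0.291732;  D = -0.170595-0.236654i
d^3_{0,0}: k∈[0..3] ⇒ +0.007527 -0.277914 +1.140201 -0.519768 = +0.350045;  D = +0.350045+0.000000i
d^3_{1,0}: k∈[0..2] ⇒ -0.052811 +0.650003 -0.888925 = -0.291732;  D = +0.170595-0.236654i
d^3_{2,0}: k∈[0..1] ⇒ +0.169133 -0.693904 = -0.524771;  D = +0.165881+0.497864i
d^3_{3,0}: single k=0 term ⇒ -0.279717;  D = -0.266977-0.083455i
Y_3^{m'}(θ=2.333,φ=1.5885) and Σ D·Y over m':
  (+0.2670-0.0835i)·(+0.0084+0.1577i)  (+0.1659-0.4979i)·(+0.3690-0.0131i)  (-0.1706-0.2367i)·(-0.0057-0.3235i)  (+0.3500+0.0000i)·(+0.1587+0.0000i)  (+0.1706-0.2367i)·(+0.0057-0.3235i)  (+0.1659+0.4979i)·(+0.3690+0.0131i)  (-0.2670-0.0835i)·(-0.0084+0.1577i)
Y_3^0(R⁻¹ n̂) = +0.044592+0.000000i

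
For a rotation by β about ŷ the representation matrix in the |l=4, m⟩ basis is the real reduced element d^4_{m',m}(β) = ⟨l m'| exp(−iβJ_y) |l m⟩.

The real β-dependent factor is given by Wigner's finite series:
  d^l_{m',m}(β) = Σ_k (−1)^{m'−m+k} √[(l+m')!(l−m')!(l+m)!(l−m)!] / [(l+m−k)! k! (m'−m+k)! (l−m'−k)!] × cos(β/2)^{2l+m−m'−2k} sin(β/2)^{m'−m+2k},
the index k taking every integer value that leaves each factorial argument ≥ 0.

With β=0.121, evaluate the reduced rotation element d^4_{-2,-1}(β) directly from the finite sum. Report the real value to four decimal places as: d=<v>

d=0.2486

d^4_{-2,-1}(β=0.121) via Wigner's sum:
c=cos(0.121/2)=0.998170, s=sin(0.121/2)=0.060463; N=√[2·720·6·120]=1018.233765
Admissible k: 1..3 (factorial args all ≥0)
  k=1: (−1)^0·1018.2338/(240)·0.9982^7·0.0605^1 = +0.253256
  k=2: (−1)^1·1018.2338/(48)·0.9982^5·0.0605^3 = -0.004646
  k=3: (−1)^2·1018.2338/(72)·0.9982^3·0.0605^5 = +0.000011
d^4_{-2,-1}(0.121) = +0.253256 -0.004646 +0.000011 = +0.248621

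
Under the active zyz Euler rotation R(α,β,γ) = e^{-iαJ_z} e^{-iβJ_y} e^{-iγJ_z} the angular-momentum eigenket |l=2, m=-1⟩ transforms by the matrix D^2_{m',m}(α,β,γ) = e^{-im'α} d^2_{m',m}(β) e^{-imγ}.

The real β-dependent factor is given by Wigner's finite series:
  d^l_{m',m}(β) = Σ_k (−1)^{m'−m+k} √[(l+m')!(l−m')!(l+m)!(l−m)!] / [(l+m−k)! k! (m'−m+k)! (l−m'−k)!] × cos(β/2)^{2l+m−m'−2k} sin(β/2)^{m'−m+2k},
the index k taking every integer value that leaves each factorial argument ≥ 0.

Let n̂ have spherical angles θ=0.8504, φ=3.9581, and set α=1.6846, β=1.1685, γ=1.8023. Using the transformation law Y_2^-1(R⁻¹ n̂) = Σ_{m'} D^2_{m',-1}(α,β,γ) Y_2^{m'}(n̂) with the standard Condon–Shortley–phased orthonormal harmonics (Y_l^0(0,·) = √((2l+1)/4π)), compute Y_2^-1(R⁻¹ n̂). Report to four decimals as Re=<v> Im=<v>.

Need the full column D^2_{m',-1} for m'=−2..2 at α=1.6846, β=1.1685, γ=1.8023.
cos(β/2)=0.834126, sin(β/2)=0.551574
d^2_{-2,-1}: single k=1 term ⇒ +0.640219;  D = +0.283714-0.573922i
d^2_{-1,-1}: k∈[0..1] ⇒ +0.484091 -0.635027 = -0.150936;  D = +0.142027+0.051090i
d^2_{0,-1}: k∈[0..1] ⇒ -0.784105 +0.342861 = -0.441244;  D = +0.101240-0.429473i
d^2_{1,-1}: k∈[0..1] ⇒ +0.635027 -0.092558 = +0.542469;  D = +0.538715+0.063701i
d^2_{2,-1}: single k=0 term ⇒ -0.279945;  D = -0.001091+0.279943i
Y_2^{m'}(θ=0.8504,φ=3.9581) and Σ D·Y over m':
  (+0.2837-0.5739i)·(-0.0136-0.2178i)  (+0.1420+0.0511i)·(-0.2623+0.2791i)  (+0.1012-0.4295i)·(+0.0964+0.0000i)  (+0.5387+0.0637i)·(+0.2623+0.2791i)  (-0.0011+0.2799i)·(-0.0136+0.2178i)
Y_2^-1(R⁻¹ n̂) = -0.108008+0.093905i

Re=-0.1080 Im=0.0939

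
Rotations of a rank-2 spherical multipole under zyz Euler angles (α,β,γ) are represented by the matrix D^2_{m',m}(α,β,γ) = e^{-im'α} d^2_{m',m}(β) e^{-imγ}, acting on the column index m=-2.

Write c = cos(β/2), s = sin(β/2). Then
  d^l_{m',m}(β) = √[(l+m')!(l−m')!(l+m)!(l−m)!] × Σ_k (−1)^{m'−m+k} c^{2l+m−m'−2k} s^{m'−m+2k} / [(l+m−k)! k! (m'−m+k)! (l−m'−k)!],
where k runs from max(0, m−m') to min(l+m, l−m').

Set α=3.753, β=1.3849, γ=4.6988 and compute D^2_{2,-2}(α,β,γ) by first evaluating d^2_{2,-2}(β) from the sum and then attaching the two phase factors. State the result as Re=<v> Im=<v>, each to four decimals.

Re=-0.0524 Im=0.1577

D^2_{2,-2}(3.753,1.3849,4.6988) = e^{-i·2·3.753}·d^2_{2,-2}(1.3849)·e^{-i·-2·4.6988}. Compute d first:
With c≡cos(β/2)=0.769684 and s≡sin(β/2)=0.638425, N=[24·1·1·24]^{1/2}=24.000000
k: max(0,(-2)−(2))=0 … min(2+(-2),2−(2))=0
  k=0: (−1)^4·24.0000/(24)·0.7697^0·0.6384^4 = +0.166127
d^2_{2,-2}(1.3849) = +0.166127
Attach z-rotation phases: D = e^{-i(2)(3.753)}·(+0.166127)·e^{-i(-2)(4.6988)} = -0.052385+0.157651i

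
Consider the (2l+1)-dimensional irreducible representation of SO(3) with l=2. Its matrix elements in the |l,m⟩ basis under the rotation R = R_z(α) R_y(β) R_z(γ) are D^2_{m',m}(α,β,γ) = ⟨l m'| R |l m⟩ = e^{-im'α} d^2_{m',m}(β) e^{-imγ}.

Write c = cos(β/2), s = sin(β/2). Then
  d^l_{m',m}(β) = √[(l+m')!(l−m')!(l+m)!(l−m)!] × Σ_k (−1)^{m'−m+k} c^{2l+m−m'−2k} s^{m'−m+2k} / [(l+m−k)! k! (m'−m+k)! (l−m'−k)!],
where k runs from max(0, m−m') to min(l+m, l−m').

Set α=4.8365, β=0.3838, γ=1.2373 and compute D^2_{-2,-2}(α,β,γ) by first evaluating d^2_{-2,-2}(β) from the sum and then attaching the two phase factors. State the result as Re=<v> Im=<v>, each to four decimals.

Re=0.8483 Im=-0.3776

First d^2_{-2,-2}(β=0.3838), then the phase factors e^{-i(-2)α} and e^{-i(-2)γ}:
c=cos(0.3838/2)=0.981644, s=sin(0.3838/2)=0.190724; N=√[1·24·1·24]=24.000000
k∈{0} keeps every argument non-negative
  k=0: (−1)^0·24.0000/(24)·0.9816^4·0.1907^0 = +0.928572
d^2_{-2,-2}(0.3838) = +0.928572
D = (-0.969351-0.245681i)·(+0.928572)·(-0.785686+0.618626i) = +0.848333-0.377592i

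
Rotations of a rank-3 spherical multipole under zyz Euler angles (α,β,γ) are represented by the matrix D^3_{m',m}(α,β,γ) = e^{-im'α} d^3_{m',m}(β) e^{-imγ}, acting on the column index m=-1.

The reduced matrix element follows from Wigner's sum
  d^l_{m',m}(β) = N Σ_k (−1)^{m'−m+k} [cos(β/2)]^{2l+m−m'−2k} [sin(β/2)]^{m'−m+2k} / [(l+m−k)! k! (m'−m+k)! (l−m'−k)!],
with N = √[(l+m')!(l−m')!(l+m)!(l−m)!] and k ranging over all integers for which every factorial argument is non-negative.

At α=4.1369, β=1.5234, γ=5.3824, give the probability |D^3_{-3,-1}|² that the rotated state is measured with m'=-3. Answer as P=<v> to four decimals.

D^3_{-3,-1}(4.1369,1.5234,5.3824) = e^{-i·-3·4.1369}·d^3_{-3,-1}(1.5234)·e^{-i·-1·5.3824}. Compute d first:
c=cos(1.5234/2)=0.723664, s=sin(1.5234/2)=0.690153; N=√[1·720·2·24]=185.903201
Admissible k: 2..2 (factorial args all ≥0)
  k=2: (−1)^0·185.9032/(48)·0.7237^4·0.6902^2 = +0.505922
d^3_{-3,-1}(1.5234) = +0.505922
|D^3_{-3,-1}|² = |d^3_{-3,-1}(β)|² = (+0.505922)² = 0.255957 (the z-rotation phases have unit modulus)

P=0.2560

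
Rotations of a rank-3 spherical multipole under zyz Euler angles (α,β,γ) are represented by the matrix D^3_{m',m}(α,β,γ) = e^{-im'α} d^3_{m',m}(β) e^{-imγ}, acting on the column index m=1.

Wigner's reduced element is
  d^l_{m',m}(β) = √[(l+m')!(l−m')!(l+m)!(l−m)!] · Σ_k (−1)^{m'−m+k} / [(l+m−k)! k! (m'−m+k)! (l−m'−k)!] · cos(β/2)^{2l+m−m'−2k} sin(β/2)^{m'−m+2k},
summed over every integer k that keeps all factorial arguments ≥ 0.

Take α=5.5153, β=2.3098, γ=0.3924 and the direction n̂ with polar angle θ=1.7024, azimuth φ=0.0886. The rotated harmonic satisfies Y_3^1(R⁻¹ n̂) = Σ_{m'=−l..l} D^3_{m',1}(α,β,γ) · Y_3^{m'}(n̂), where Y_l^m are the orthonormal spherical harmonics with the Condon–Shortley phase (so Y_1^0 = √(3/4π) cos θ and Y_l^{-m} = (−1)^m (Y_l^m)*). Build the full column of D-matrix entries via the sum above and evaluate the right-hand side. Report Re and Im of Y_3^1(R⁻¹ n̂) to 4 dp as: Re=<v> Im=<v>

Need the full column D^3_{m',1} for m'=−3..3 at α=5.5153, β=2.3098, γ=0.3924.
cos(β/2)=0.404010, sin(β/2)=0.914755
d^3_{-3,1}: single k=4 term ⇒ +0.442638;  D = -0.399427-0.190751i
d^3_{-2,1}: k∈[3..4] ⇒ +0.319242 -0.818305 = -0.499063;  D = +0.174580+0.467531i
d^3_{-1,1}: k∈[2..4] ⇒ +0.133761 -0.914308 +0.585905 = -0.194642;  D = -0.077677+0.178470i
d^3_{0,1}: k∈[1..3] ⇒ +0.034108 -0.524568 +0.896408 = +0.405948;  D = +0.375093-0.155237i
d^3_{1,1}: k∈[0..2] ⇒ +0.004349 -0.178348 +0.685731 = +0.511732;  D = +0.476079+0.187664i
d^3_{2,1}: k∈[0..1] ⇒ -0.031136 +0.319242 = +0.288106;  D = +0.119428+0.262187i
d^3_{3,1}: single k=0 term ⇒ +0.086342;  D = -0.028831+0.081386i
Y_3^{m'}(θ=1.7024,φ=0.0886) and Σ D·Y over m':
  (-0.3994-0.1908i)·(+0.3922-0.1068i)  (+0.1746+0.4675i)·(-0.1297+0.0232i)  (-0.0777+0.1785i)·(-0.2917+0.0259i)  (+0.3751-0.1552i)·(+0.1427+0.0000i)  (+0.4761+0.1877i)·(+0.2917+0.0259i)  (+0.1194+0.2622i)·(-0.1297-0.0232i)  (-0.0288+0.0814i)·(-0.3922-0.1068i)
Y_3^1(R⁻¹ n̂) = +0.005595-0.163546i

Re=0.0056 Im=-0.1635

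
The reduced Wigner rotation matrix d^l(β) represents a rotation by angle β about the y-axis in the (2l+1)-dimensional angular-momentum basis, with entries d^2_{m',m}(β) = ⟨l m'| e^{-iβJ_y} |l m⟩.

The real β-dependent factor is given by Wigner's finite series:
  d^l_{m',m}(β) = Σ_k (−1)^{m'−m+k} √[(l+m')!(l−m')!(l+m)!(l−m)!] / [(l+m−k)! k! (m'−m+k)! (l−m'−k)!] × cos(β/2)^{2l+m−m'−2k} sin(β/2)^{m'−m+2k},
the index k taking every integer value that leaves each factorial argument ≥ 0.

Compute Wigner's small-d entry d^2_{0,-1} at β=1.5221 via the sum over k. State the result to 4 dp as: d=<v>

d=-0.0595

d^2_{0,-1}(β=1.5221) via Wigner's sum:
Half-angle: c=0.724112, s=0.689682. N=√(2·2·1·6)=4.898979
k∈{0,1} keeps every argument non-negative
  k=0: (−1)^1·4.8990/(2)·0.7241^3·0.6897^1 = -0.641420
  k=1: (−1)^2·4.8990/(2)·0.7241^1·0.6897^3 = +0.581873
d^2_{0,-1}(1.5221) = -0.641420 +0.581873 = -0.059546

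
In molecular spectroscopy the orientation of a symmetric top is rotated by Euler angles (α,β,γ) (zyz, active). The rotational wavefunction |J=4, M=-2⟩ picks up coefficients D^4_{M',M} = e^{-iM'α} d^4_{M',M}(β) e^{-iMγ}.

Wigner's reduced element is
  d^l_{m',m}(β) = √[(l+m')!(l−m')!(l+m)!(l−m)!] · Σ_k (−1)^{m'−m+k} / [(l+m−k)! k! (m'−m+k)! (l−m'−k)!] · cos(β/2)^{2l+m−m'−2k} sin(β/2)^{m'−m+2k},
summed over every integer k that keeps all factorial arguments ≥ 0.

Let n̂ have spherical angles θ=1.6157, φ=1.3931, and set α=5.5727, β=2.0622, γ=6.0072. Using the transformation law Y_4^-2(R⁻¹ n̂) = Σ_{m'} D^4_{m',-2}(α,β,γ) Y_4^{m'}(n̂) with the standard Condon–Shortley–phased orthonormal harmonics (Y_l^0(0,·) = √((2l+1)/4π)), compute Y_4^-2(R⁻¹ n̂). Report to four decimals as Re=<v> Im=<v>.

Need the full column D^4_{m',-2} for m'=−4..4 at α=5.5727, β=2.0622, γ=6.0072.
cos(β/2)=0.513876, sin(β/2)=0.857865
d^4_{-4,-2}: single k=2 term ⇒ +0.071707;  D = -0.069437+0.017902i
d^4_{-3,-2}: k∈[1..2] ⇒ +0.030373 -0.253940 = -0.223567;  D = +0.200510+0.098885i
d^4_{-2,-2}: k∈[0..2] ⇒ +0.004863 -0.162617 +0.566498 = +0.408743;  D = -0.159979-0.376135i
d^4_{-1,-2}: k∈[0..2] ⇒ -0.034440 +0.479902 -0.891626 = -0.446164;  D = -0.135401+0.425123i
d^4_{0,-2}: k∈[0..2] ⇒ +0.128560 -0.955426 +0.998505 = +0.171639;  D = +0.146149-0.090002i
d^4_{1,-2}: k∈[0..2] ⇒ -0.319935 +1.337440 -0.745463 = +0.272042;  D = +0.268632+0.042942i
d^4_{2,-2}: k∈[0..2] ⇒ +0.566498 -1.263020 +0.293326 = -0.403196;  D = -0.260299-0.307914i
d^4_{3,-2}: k∈[0..1] ⇒ -0.707707 +0.657436 = -0.050270;  D = +0.000437-0.050268i
d^4_{4,-2}: single k=0 term ⇒ +0.556939;  D = -0.366891+0.419013i
Y_4^{m'}(θ=1.6157,φ=1.3931) and Σ D·Y over m':
  (-0.0694+0.0179i)·(+0.3340+0.2876i)  (+0.2005+0.0989i)·(+0.0285-0.0482i)  (-0.1600-0.3761i)·(+0.3086+0.1145i)  (-0.1354+0.4251i)·(+0.0112-0.0623i)  (+0.1461-0.0900i)·(+0.3110+0.0000i)  (+0.2686+0.0429i)·(-0.0112-0.0623i)  (-0.2603-0.3079i)·(+0.3086-0.1145i)  (+0.0004-0.0503i)·(-0.0285-0.0482i)  (-0.3669+0.4190i)·(+0.3340-0.2876i)
Y_4^-2(R⁻¹ n̂) = -0.074125-0.005578i

Re=-0.0741 Im=-0.0056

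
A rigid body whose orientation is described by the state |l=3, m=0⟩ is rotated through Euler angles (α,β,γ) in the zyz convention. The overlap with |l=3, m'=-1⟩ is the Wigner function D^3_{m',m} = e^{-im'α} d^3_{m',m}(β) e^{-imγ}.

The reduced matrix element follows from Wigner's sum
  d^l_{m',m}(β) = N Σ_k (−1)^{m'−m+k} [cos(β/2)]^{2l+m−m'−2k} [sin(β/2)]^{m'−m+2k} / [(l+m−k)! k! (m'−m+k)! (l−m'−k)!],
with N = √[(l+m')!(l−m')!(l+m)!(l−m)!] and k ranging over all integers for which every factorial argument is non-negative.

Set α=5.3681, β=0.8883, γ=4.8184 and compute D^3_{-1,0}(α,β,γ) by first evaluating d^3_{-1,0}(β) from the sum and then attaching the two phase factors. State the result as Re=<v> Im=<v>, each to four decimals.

Re=0.2026 Im=-0.2634

D^3_{-1,0}(5.3681,0.8883,4.8184) = e^{-i·-1·5.3681}·d^3_{-1,0}(0.8883)·e^{-i·0·4.8184}. Compute d first:
Half-angle: c=0.902976, s=0.429691. N=√(2·24·6·6)=41.569219
k: max(0,(0)−(-1))=1 … min(3+(0),3−(-1))=3
  k=1: (−1)^0·41.5692/(12)·0.9030^5·0.4297^1 = +0.893569
  k=2: (−1)^1·41.5692/(4)·0.9030^3·0.4297^3 = -0.607027
  k=3: (−1)^2·41.5692/(12)·0.9030^1·0.4297^5 = +0.045819
d^3_{-1,0}(0.8883) = +0.893569 -0.607027 +0.045819 = +0.332361
D = (+0.609723-0.792615i)·(+0.332361)·(+1.000000+0.000000i) = +0.202648-0.263434i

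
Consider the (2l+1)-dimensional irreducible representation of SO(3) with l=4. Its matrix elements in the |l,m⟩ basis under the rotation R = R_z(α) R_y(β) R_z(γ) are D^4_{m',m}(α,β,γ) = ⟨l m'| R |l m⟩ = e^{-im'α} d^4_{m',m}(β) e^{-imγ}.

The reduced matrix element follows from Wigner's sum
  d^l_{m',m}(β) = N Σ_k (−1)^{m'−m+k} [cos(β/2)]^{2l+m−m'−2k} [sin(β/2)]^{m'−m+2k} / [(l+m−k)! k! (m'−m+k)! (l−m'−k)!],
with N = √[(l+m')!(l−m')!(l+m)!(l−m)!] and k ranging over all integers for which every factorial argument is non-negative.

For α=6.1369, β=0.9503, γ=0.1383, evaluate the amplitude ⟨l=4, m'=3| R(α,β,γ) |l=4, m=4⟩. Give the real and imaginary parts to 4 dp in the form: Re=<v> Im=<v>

Re=0.5651 Im=-0.0649

D^4_{3,4}(6.1369,0.9503,0.1383) = e^{-i·3·6.1369}·d^4_{3,4}(0.9503)·e^{-i·4·0.1383}. Compute d first:
c=cos(0.9503/2)=0.889224, s=sin(0.9503/2)=0.457472; N=√[5040·1·40320·1]=14255.272709
k∈{1} keeps every argument non-negative
  k=1: (−1)^0·14255.2727/(5040)·0.8892^7·0.4575^1 = +0.568837
d^4_{3,4}(0.9503) = +0.568837
Phases: e^{-i·(3)·6.1369}=+0.905238+0.424904i, e^{-i·(4)·0.1383}=+0.850848-0.525413i ⇒ D=+0.565123-0.064902i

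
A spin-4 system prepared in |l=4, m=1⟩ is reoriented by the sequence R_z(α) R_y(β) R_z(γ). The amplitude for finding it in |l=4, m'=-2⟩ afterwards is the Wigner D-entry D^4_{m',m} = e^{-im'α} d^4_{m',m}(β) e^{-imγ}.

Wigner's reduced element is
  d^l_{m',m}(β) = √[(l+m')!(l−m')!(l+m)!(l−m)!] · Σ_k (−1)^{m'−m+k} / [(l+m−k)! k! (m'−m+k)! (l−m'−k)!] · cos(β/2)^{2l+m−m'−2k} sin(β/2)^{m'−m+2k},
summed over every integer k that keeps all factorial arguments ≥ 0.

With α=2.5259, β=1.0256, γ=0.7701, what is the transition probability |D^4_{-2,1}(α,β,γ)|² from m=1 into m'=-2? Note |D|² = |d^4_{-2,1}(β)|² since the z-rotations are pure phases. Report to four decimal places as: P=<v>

P=0.2165

D^4_{-2,1}(2.5259,1.0256,0.7701) = e^{-i·-2·2.5259}·d^4_{-2,1}(1.0256)·e^{-i·1·0.7701}. Compute d first:
With c≡cos(β/2)=0.871374 and s≡sin(β/2)=0.490619, N=[2·720·120·6]^{1/2}=1018.233765
The bounds max(0,m−m')=3 and min(l+m,l−m')=5 give 3 terms
  k=3: (−1)^0·1018.2338/(72)·0.8714^5·0.4906^3 = +0.839019
  k=4: (−1)^1·1018.2338/(48)·0.8714^3·0.4906^5 = -0.398972
  k=5: (−1)^2·1018.2338/(240)·0.8714^1·0.4906^7 = +0.025296
d^4_{-2,1}(1.0256) = +0.839019 -0.398972 +0.025296 = +0.465343
|D^4_{-2,1}|² = |d^4_{-2,1}(β)|² = (+0.465343)² = 0.216544 (the z-rotation phases have unit modulus)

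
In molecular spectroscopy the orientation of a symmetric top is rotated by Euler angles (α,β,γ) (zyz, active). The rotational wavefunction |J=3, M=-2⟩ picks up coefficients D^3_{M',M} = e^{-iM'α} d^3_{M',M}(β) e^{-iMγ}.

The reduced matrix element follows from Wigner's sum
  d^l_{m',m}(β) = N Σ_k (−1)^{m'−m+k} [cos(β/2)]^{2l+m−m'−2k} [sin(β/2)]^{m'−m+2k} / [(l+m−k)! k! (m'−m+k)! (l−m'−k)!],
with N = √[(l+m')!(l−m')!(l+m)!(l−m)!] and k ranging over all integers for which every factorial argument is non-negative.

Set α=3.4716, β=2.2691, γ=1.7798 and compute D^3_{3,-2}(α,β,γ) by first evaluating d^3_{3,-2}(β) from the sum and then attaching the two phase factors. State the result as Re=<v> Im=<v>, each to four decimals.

Re=-0.5322 Im=0.3427

First d^3_{3,-2}(β=2.2691), then the phase factors e^{-i(3)α} and e^{-i(-2)γ}:
c=cos(2.2691/2)=0.422540, s=sin(2.2691/2)=0.906344; N=√[720·1·1·120]=293.938769
k∈{0} keeps every argument non-negative
  k=0: (−1)^5·293.9388/(120)·0.4225^1·0.9063^5 = -0.633008
d^3_{3,-2}(2.2691) = -0.633008
Attach z-rotation phases: D = e^{-i(3)(3.4716)}·(-0.633008)·e^{-i(-2)(1.7798)} = -0.532241+0.342665i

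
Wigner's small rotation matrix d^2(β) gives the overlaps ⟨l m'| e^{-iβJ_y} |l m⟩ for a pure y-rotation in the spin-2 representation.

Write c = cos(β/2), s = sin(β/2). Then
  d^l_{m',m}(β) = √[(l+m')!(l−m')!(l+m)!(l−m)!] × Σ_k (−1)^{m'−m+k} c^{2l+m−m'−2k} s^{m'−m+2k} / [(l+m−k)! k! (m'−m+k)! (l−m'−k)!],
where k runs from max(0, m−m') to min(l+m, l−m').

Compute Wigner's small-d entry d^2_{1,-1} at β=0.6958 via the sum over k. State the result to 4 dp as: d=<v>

d^2_{1,-1}(β=0.6958) via Wigner's sum:
With c≡cos(β/2)=0.940091 and s≡sin(β/2)=0.340924, N=[6·1·1·6]^{1/2}=6.000000
k: max(0,(-1)−(1))=0 … min(2+(-1),2−(1))=1
  k=0: (−1)^2·6.0000/(2)·0.9401^2·0.3409^2 = +0.308160
  k=1: (−1)^3·6.0000/(6)·0.9401^0·0.3409^4 = -0.013509
d^2_{1,-1}(0.6958) = +0.308160 -0.013509 = +0.294651

d=0.2947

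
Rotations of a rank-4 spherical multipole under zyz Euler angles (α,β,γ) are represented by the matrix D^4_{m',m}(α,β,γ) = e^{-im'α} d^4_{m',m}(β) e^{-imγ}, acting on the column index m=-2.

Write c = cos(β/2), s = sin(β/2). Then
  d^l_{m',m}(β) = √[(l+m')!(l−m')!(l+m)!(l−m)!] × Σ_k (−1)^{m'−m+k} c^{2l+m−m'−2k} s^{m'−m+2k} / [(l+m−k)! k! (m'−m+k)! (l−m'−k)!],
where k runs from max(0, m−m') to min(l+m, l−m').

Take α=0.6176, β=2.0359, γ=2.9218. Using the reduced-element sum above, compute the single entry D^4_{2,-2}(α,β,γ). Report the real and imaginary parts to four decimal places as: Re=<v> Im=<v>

Re=0.0398 Im=0.3816

Split into d^4_{2,-2}(β=2.0359) × two z-phases.
With c≡cos(β/2)=0.525112 and s≡sin(β/2)=0.851033, N=[720·2·2·720]^{1/2}=1440.000000
Admissible k: 0..2 (factorial args all ≥0)
  k=0: (−1)^4·1440.0000/(96)·0.5251^4·0.8510^4 = +0.598252
  k=1: (−1)^5·1440.0000/(120)·0.5251^2·0.8510^6 = -1.257083
  k=2: (−1)^6·1440.0000/(1440)·0.5251^0·0.8510^8 = +0.275152
d^4_{2,-2}(2.0359) = +0.598252 -1.257083 +0.275152 = -0.383679
Attach z-rotation phases: D = e^{-i(2)(0.6176)}·(-0.383679)·e^{-i(-2)(2.9218)} = +0.039827+0.381607i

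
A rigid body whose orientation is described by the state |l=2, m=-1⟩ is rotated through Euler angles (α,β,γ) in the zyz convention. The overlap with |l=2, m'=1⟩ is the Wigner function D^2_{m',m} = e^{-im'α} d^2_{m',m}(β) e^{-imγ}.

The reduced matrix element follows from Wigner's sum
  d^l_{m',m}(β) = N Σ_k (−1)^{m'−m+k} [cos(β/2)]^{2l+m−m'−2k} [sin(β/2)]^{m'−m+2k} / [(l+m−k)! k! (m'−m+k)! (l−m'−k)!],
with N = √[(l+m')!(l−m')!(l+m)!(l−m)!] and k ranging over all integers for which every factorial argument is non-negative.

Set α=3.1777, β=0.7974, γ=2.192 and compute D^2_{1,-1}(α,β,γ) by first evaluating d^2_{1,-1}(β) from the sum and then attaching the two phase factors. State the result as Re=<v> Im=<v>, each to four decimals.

D^2_{1,-1}(3.1777,0.7974,2.192) = e^{-i·1·3.1777}·d^2_{1,-1}(0.7974)·e^{-i·-1·2.192}. Compute d first:
Half-angle: c=0.921566, s=0.388221. N=√(6·1·1·6)=6.000000
Admissible k: 0..1 (factorial args all ≥0)
  k=0: (−1)^2·6.0000/(2)·0.9216^2·0.3882^2 = +0.384001
  k=1: (−1)^3·6.0000/(6)·0.9216^0·0.3882^4 = -0.022715
d^2_{1,-1}(0.7974) = +0.384001 -0.022715 = +0.361285
D = (-0.999348+0.036100i)·(+0.361285)·(-0.582014+0.813178i) = +0.199531-0.301189i

Re=0.1995 Im=-0.3012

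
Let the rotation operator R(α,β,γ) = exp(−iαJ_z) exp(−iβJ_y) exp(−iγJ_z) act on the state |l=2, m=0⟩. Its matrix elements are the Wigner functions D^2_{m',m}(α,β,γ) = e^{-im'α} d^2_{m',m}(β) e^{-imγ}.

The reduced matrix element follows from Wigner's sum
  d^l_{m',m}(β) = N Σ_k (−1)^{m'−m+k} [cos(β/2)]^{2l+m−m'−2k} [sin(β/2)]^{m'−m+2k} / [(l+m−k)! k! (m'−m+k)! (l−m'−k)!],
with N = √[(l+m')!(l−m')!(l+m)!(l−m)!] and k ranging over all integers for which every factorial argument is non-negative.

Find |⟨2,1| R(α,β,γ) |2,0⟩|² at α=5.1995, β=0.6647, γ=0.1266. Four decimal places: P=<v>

D^2_{1,0}(5.1995,0.6647,0.1266) = e^{-i·1·5.1995}·d^2_{1,0}(0.6647)·e^{-i·0·0.1266}. Compute d first:
c=cos(0.6647/2)=0.945278, s=sin(0.6647/2)=0.326265; N=√[6·1·2·2]=4.898979
k: max(0,(0)−(1))=0 … min(2+(0),2−(1))=1
  k=0: (−1)^1·4.8990/(2)·0.9453^3·0.3263^1 = -0.675034
  k=1: (−1)^2·4.8990/(2)·0.9453^1·0.3263^3 = +0.080417
d^2_{1,0}(0.6647) = -0.675034 +0.080417 = -0.594617
|D^2_{1,0}|² = |d^2_{1,0}(β)|² = (-0.594617)² = 0.353569 (the z-rotation phases have unit modulus)

P=0.3536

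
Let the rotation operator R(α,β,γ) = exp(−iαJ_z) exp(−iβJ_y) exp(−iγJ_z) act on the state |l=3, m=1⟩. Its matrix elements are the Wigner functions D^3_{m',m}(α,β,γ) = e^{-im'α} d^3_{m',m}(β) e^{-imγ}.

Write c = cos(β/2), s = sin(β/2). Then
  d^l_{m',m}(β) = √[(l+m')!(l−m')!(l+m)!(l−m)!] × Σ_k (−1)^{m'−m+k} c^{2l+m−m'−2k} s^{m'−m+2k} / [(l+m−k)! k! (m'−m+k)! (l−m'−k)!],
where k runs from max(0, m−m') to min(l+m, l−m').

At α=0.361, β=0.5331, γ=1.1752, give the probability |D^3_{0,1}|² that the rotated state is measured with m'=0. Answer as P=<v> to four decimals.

P=0.3553

Split into d^3_{0,1}(β=0.5331) × two z-phases.
Half-angle: c=0.964685, s=0.263405. N=√(6·6·24·2)=41.569219
k: max(0,(1)−(0))=1 … min(3+(1),3−(0))=3
  k=1: (−1)^0·41.5692/(12)·0.9647^5·0.2634^1 = +0.762330
  k=2: (−1)^1·41.5692/(4)·0.9647^3·0.2634^3 = -0.170506
  k=3: (−1)^2·41.5692/(12)·0.9647^1·0.2634^5 = +0.004237
d^3_{0,1}(0.5331) = +0.762330 -0.170506 +0.004237 = +0.596061
|D^3_{0,1}|² = |d^3_{0,1}(β)|² = (+0.596061)² = 0.355289 (the z-rotation phases have unit modulus)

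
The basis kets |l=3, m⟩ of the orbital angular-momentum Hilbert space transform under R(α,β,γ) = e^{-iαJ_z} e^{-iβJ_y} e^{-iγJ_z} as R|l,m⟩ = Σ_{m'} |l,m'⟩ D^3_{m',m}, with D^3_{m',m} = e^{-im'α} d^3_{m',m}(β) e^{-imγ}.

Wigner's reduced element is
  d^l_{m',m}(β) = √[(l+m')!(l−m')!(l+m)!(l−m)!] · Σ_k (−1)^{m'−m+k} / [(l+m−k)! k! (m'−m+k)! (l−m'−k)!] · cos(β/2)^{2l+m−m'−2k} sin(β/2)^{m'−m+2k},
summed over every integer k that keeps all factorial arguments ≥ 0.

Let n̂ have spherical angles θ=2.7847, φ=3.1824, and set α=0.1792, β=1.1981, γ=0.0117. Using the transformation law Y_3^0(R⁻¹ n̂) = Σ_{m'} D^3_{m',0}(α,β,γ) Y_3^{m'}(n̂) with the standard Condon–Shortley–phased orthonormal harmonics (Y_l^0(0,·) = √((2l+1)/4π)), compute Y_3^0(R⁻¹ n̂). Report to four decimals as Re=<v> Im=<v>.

Need the full column D^3_{m',0} for m'=−3..3 at α=0.1792, β=1.1981, γ=0.0117.
cos(β/2)=0.825872, sin(β/2)=0.563858
d^3_{-3,0}: single k=3 term ⇒ +0.451609;  D = +0.387905+0.231258i
d^3_{-2,0}: k∈[2..3] ⇒ +0.810122 -0.377629 = +0.432493;  D = +0.405012+0.151708i
d^3_{-1,0}: k∈[1..3] ⇒ +0.750453 -1.049444 +0.163062 = -0.135929;  D = -0.133752-0.024228i
d^3_{0,0}: k∈[0..3] ⇒ +0.317304 -1.331167 +0.620508 -0.032138 = -0.425493;  D = -0.425493+0.000000i
d^3_{1,0}: k∈[0..2] ⇒ -0.750453 +1.049444 -0.163062 = +0.135929;  D = +0.133752-0.024228i
d^3_{2,0}: k∈[0..1] ⇒ +0.810122 -0.377629 = +0.432493;  D = +0.405012-0.151708i
d^3_{3,0}: single k=0 term ⇒ -0.451609;  D = -0.387905+0.231258i
Y_3^{m'}(θ=2.7847,φ=3.1824) and Σ D·Y over m':
  (+0.3879+0.2313i)·(-0.0177+0.0022i)  (+0.4050+0.1517i)·(-0.1165+0.0095i)  (-0.1338-0.0242i)·(-0.3824+0.0156i)  (-0.4255+0.0000i)·(-0.4859+0.0000i)  (+0.1338-0.0242i)·(+0.3824+0.0156i)  (+0.4050-0.1517i)·(-0.1165-0.0095i)  (-0.3879+0.2313i)·(+0.0177+0.0022i)
Y_3^0(R⁻¹ n̂) = +0.197859+0.000000i

Re=0.1979 Im=0.0000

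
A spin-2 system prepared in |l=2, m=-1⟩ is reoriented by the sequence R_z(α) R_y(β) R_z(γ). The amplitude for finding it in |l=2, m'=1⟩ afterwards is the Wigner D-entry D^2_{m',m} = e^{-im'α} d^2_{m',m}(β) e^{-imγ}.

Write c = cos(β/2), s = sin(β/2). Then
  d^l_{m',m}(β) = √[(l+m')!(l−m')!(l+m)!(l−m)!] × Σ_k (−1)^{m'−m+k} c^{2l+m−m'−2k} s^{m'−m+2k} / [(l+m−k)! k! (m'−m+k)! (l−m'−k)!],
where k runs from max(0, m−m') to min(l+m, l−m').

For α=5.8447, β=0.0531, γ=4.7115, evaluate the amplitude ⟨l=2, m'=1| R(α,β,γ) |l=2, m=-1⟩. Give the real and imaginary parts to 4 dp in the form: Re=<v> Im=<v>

Re=0.0009 Im=-0.0019

First d^2_{1,-1}(β=0.0531), then the phase factors e^{-i(1)α} and e^{-i(-1)γ}:
With c≡cos(β/2)=0.999648 and s≡sin(β/2)=0.026547, N=[6·1·1·6]^{1/2}=6.000000
k∈{0,1} keeps every argument non-negative
  k=0: (−1)^2·6.0000/(2)·0.9996^2·0.0265^2 = +0.002113
  k=1: (−1)^3·6.0000/(6)·0.9996^0·0.0265^4 = -0.000000
d^2_{1,-1}(0.0531) = +0.002113 -0.000000 = +0.002112
Attach z-rotation phases: D = e^{-i(1)(5.8447)}·(+0.002112)·e^{-i(-1)(4.7115)} = +0.000895-0.001913i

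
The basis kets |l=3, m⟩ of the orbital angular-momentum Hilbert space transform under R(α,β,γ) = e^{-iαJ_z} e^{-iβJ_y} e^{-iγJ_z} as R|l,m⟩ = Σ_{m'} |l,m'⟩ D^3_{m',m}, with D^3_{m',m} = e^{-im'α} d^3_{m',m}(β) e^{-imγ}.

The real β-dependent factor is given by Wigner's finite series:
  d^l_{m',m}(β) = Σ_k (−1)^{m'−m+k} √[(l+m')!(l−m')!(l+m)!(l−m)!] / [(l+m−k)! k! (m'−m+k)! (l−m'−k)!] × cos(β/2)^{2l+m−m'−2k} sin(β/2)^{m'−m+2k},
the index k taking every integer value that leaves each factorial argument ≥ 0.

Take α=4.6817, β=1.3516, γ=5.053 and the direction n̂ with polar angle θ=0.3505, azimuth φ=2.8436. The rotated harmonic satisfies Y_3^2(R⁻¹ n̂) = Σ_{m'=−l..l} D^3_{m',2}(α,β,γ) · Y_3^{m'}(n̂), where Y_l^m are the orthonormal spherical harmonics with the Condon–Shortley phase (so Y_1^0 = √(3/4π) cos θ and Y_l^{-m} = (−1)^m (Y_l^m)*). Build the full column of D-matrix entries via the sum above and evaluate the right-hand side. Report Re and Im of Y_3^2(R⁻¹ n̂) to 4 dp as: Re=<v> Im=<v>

Need the full column D^3_{m',2} for m'=−3..3 at α=4.6817, β=1.3516, γ=5.053.
cos(β/2)=0.780207, sin(β/2)=0.625522
d^3_{-3,2}: single k=5 term ⇒ +0.183019;  D = -0.127838-0.130972i
d^3_{-2,2}: k∈[4..5] ⇒ +0.465971 -0.059904 = +0.406067;  D = +0.299155-0.274585i
d^3_{-1,2}: k∈[3..4] ⇒ +0.735167 -0.236277 = +0.498890;  D = +0.325916+0.377717i
d^3_{0,2}: k∈[2..3] ⇒ +0.794117 -0.510446 = +0.283671;  D = -0.220357+0.178640i
d^3_{1,2}: k∈[1..2] ⇒ +0.571862 -0.735167 = -0.163306;  D = +0.098900+0.129952i
d^3_{2,2}: k∈[0..1] ⇒ +0.225558 -0.724926 = -0.499368;  D = -0.406470+0.290087i
d^3_{3,2}: single k=0 term ⇒ -0.442962;  D = -0.246136-0.368283i
Y_3^{m'}(θ=0.3505,φ=2.8436) and Σ D·Y over m':
  (-0.1278-0.1310i)·(-0.0106-0.0132i)  (+0.2992-0.2746i)·(+0.0937+0.0635i)  (+0.3259+0.3777i)·(-0.3618-0.1111i)  (-0.2204+0.1786i)·(+0.4944+0.0000i)  (+0.0989+0.1300i)·(+0.3618-0.1111i)  (-0.4065+0.2901i)·(+0.0937-0.0635i)  (-0.2461-0.3683i)·(+0.0106-0.0132i)
Y_3^2(R⁻¹ n̂) = -0.116661+0.000161i

Re=-0.1167 Im=0.0002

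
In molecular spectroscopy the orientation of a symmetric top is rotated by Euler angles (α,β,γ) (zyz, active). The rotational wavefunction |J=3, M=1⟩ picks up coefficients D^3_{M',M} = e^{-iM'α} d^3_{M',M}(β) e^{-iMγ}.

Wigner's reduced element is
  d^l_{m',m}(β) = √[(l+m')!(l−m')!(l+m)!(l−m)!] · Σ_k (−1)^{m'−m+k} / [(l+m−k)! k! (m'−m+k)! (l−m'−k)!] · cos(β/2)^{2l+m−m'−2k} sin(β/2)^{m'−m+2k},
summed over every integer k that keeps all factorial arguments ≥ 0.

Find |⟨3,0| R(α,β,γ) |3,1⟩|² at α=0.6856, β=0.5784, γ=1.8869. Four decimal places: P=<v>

P=0.3518

D^3_{0,1}(0.6856,0.5784,1.8869) = e^{-i·0·0.6856}·d^3_{0,1}(0.5784)·e^{-i·1·1.8869}. Compute d first:
With c≡cos(β/2)=0.958472 and s≡sin(β/2)=0.285186, N=[6·6·24·2]^{1/2}=41.569219
k∈{1,2,3} keeps every argument non-negative
  k=1: (−1)^0·41.5692/(12)·0.9585^5·0.2852^1 = +0.799127
  k=2: (−1)^1·41.5692/(4)·0.9585^3·0.2852^3 = -0.212243
  k=3: (−1)^2·41.5692/(12)·0.9585^1·0.2852^5 = +0.006263
d^3_{0,1}(0.5784) = +0.799127 -0.212243 +0.006263 = +0.593148
|D^3_{0,1}|² = |d^3_{0,1}(β)|² = (+0.593148)² = 0.351824 (the z-rotation phases have unit modulus)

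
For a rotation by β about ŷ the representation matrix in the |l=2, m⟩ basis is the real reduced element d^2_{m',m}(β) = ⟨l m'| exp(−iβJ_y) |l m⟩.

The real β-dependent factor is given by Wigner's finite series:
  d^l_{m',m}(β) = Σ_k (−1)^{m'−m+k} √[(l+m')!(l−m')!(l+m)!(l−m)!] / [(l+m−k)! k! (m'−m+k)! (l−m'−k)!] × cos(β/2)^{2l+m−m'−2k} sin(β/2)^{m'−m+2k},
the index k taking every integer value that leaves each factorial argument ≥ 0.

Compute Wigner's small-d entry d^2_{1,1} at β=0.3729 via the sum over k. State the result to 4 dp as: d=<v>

d^2_{1,1}(β=0.3729) via Wigner's sum:
c=cos(0.3729/2)=0.982668, s=sin(0.3729/2)=0.185372; N=√[6·1·6·1]=6.000000
k: max(0,(1)−(1))=0 … min(2+(1),2−(1))=1
  k=0: (−1)^0·6.0000/(6)·0.9827^4·0.1854^0 = +0.932456
  k=1: (−1)^1·6.0000/(2)·0.9827^2·0.1854^2 = -0.099546
d^2_{1,1}(0.3729) = +0.932456 -0.099546 = +0.832910

d=0.8329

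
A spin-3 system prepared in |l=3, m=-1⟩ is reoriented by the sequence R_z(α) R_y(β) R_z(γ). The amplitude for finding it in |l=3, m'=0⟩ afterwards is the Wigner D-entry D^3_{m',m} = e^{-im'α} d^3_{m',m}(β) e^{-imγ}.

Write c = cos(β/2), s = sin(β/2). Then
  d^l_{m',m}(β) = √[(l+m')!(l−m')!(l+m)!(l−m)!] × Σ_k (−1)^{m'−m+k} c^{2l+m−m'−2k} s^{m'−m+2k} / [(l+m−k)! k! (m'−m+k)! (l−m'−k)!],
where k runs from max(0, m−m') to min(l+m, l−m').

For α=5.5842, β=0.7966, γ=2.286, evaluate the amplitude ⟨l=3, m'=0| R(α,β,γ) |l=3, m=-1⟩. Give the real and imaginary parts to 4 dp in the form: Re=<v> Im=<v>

Re=0.2932 Im=-0.3375

Split into d^3_{0,-1}(β=0.7966) × two z-phases.
c=cos(0.7966/2)=0.921722, s=sin(0.7966/2)=0.387852; N=√[6·6·2·24]=41.569219
k: max(0,(-1)−(0))=0 … min(3+(-1),3−(0))=2
  k=0: (−1)^1·41.5692/(12)·0.9217^5·0.3879^1 = -0.893831
  k=1: (−1)^2·41.5692/(4)·0.9217^3·0.3879^3 = +0.474798
  k=2: (−1)^3·41.5692/(12)·0.9217^1·0.3879^5 = -0.028023
d^3_{0,-1}(0.7966) = -0.893831 +0.474798 -0.028023 = -0.447056
D = (+1.000000+0.000000i)·(-0.447056)·(-0.655771+0.754960i) = +0.293167-0.337510i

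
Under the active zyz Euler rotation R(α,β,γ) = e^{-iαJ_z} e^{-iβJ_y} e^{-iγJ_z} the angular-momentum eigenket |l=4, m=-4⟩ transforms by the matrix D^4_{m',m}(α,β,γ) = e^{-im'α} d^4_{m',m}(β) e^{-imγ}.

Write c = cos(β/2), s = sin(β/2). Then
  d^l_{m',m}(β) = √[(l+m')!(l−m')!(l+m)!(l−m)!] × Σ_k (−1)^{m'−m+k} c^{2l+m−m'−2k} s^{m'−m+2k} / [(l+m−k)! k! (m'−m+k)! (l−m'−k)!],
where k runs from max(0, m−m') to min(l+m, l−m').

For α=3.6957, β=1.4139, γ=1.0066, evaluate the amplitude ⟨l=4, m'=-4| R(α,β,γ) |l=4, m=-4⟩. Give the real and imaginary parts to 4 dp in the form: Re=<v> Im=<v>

First d^4_{-4,-4}(β=1.4139), then the phase factors e^{-i(-4)α} and e^{-i(-4)γ}:
c=cos(1.4139/2)=0.760346, s=sin(1.4139/2)=0.649518; N=√[1·40320·1·40320]=40320.000000
Admissible k: 0..0 (factorial args all ≥0)
  k=0: (−1)^0·40320.0000/(40320)·0.7603^8·0.6495^0 = +0.111710
d^4_{-4,-4}(1.4139) = +0.111710
Phases: e^{-i·(-4)·3.6957}=-0.601704+0.798719i, e^{-i·(-4)·1.0066}=-0.633439-0.773793i ⇒ D=+0.111619-0.004507i

Re=0.1116 Im=-0.0045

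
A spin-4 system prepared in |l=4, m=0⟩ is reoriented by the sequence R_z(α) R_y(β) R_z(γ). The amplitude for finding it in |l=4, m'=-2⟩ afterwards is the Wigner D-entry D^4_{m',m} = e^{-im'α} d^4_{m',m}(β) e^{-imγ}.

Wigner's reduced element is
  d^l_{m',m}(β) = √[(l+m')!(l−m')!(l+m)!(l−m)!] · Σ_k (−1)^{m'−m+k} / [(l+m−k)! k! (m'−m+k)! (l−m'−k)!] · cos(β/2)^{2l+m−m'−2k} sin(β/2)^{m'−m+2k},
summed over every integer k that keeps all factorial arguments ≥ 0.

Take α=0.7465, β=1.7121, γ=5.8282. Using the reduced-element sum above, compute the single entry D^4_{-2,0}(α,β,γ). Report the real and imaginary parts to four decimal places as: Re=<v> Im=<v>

D^4_{-2,0}(0.7465,1.7121,5.8282) = e^{-i·-2·0.7465}·d^4_{-2,0}(1.7121)·e^{-i·0·5.8282}. Compute d first:
With c≡cos(β/2)=0.655426 and s≡sin(β/2)=0.755260, N=[2·720·24·24]^{1/2}=910.735966
k∈{2,3,4} keeps every argument non-negative
  k=2: (−1)^0·910.7360/(96)·0.6554^6·0.7553^2 = +0.428998
  k=3: (−1)^1·910.7360/(36)·0.6554^4·0.7553^4 = -1.519040
  k=4: (−1)^2·910.7360/(96)·0.6554^2·0.7553^6 = +0.756390
d^4_{-2,0}(1.7121) = +0.428998 -1.519040 +0.756390 = -0.333652
Attach z-rotation phases: D = e^{-i(-2)(0.7465)}·(-0.333652)·e^{-i(0)(5.8282)} = -0.025931-0.332643i

Re=-0.0259 Im=-0.3326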